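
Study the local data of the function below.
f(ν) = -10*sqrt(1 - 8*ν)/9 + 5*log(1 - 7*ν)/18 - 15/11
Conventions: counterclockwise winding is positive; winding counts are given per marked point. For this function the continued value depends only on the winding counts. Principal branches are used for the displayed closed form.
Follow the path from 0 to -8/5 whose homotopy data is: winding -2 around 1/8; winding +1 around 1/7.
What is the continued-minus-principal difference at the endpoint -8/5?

The rational part is single-valued and drops out of the difference; each branch term changes only by its own monodromy.
(-10/9)*sqrt(1 - ν/(1/8)): winding -2 is even, the square root returns to the same sheet, contribution 0.
(5/18)*log(1 - ν/(1/7)): each positive loop around 1/7 adds 2*pi*i to the log, so winding +1 contributes (5/18)*(1)*2*pi*i = (5/9)*pi*i.
Summing the contributions at ν = -8/5 gives (5/9)*pi*i.

Continued minus principal equals (5/9)*pi*i.


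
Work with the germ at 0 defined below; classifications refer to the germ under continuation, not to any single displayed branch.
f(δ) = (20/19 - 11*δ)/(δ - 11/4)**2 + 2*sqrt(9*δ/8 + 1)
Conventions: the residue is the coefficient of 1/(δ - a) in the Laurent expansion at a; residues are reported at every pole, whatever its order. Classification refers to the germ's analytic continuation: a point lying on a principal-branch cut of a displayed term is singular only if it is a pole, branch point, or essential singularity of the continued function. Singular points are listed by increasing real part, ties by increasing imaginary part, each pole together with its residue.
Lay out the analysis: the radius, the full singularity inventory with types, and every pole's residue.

Radius of convergence at 0: 8/9.
At -8/9: an algebraic (square-root) branch point.
At 11/4: a pole of order 2; residue -11.

Denominator factor (δ - 11/4)^2: pole of order 2 at 11/4, modulus 11/4.
Branch term (2)*sqrt(1 - δ/(-8/9)): its argument vanishes at δ = -8/9, a square-root branch point, modulus 8/9.
The radius of convergence is the smallest modulus among the singular points: 8/9.
The branch term is analytic at 11/4 and contributes nothing to the residue; only the rational part matters.
At the order-2 pole 11/4 set g(δ) = (δ - (11/4))^2*(rational part) = 20/19 - 11*δ.
Order-2 pole: residue = g'(a); g'(11/4) = -11, so the residue is -11.
List the singular points by increasing real part (a conjugate pair: the negative imaginary part first).


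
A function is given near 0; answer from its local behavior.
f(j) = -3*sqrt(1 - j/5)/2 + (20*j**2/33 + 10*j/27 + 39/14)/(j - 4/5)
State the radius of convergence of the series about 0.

The radius of convergence is 4/5.

Denominator factor (j - 4/5): pole of order 1 at 4/5, modulus 4/5.
Branch term (-3/2)*sqrt(1 - j/(5)): its argument vanishes at j = 5, a square-root branch point, modulus 5.
The radius of convergence is the smallest modulus among the singular points: 4/5.


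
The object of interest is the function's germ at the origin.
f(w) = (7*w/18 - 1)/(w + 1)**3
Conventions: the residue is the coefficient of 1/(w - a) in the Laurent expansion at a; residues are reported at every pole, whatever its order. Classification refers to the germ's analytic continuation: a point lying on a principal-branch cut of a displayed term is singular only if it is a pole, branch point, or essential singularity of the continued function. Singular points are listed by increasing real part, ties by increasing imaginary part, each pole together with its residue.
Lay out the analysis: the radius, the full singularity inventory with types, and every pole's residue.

Radius of convergence at 0: 1.
At -1: a pole of order 3; residue 0.

Denominator factor (w + 1)^3: pole of order 3 at -1, modulus 1.
The radius of convergence is the smallest modulus among the singular points: 1.
At the order-3 pole -1 set g(w) = (w - (-1))^3*f(w) = 7*w/18 - 1.
Order-3 pole: residue = g''(a)/2; g''(-1) = 0, so the residue is 0.


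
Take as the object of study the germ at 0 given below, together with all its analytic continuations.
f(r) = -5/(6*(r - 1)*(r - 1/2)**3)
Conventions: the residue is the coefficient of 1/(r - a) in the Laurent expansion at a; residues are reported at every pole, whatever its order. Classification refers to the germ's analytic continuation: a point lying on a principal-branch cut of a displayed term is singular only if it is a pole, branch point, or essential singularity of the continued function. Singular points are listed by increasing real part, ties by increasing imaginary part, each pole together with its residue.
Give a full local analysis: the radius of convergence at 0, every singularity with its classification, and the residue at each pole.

Denominator factor (r - 1): pole of order 1 at 1, modulus 1.
Denominator factor (r - 1/2)^3: pole of order 3 at 1/2, modulus 1/2.
The radius of convergence is the smallest modulus among the singular points: 1/2.
At the order-3 pole 1/2 set g(r) = (r - (1/2))^3*f(r) = -5/(6*(r - 1)).
Order-3 pole: residue = g''(a)/2; g''(1/2) = 40/3, so the residue is 20/3.
At the order-1 pole 1 set g(r) = (r - (1))*f(r) = -5/(6*(r - 1/2)**3).
Simple pole: residue = g(a) at a = 1, which is -20/3.
List the singular points by increasing real part (a conjugate pair: the negative imaginary part first).

Radius of convergence at 0: 1/2.
At 1/2: a pole of order 3; residue 20/3.
At 1: a pole of order 1; residue -20/3.


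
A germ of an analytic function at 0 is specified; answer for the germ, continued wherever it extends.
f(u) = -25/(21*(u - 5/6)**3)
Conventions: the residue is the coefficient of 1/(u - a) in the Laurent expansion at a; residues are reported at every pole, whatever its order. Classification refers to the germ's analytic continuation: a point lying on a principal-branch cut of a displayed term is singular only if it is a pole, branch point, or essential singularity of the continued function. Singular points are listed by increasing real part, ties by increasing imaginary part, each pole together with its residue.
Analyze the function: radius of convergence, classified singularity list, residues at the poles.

Radius of convergence at 0: 5/6.
At 5/6: a pole of order 3; residue 0.

Denominator factor (u - 5/6)^3: pole of order 3 at 5/6, modulus 5/6.
The radius of convergence is the smallest modulus among the singular points: 5/6.
At the order-3 pole 5/6 set g(u) = (u - (5/6))^3*f(u) = -25/21.
Order-3 pole: residue = g''(a)/2; g''(5/6) = 0, so the residue is 0.


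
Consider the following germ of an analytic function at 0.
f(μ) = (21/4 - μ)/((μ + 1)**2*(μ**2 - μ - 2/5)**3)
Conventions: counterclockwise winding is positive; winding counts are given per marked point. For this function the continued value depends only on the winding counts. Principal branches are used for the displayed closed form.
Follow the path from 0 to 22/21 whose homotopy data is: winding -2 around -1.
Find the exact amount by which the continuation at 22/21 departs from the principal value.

Continued minus principal equals 0.

The function is rational, hence single-valued: continuing it around any pole returns the same value, so the difference is 0.


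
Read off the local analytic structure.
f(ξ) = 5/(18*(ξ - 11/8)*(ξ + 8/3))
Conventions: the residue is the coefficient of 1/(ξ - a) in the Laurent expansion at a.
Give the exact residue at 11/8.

The residue is 20/291.

At the order-1 pole 11/8 set g(ξ) = (ξ - (11/8))*f(ξ) = 5/(18*(ξ + 8/3)).
Simple pole: residue = g(a) at a = 11/8, which is 20/291.


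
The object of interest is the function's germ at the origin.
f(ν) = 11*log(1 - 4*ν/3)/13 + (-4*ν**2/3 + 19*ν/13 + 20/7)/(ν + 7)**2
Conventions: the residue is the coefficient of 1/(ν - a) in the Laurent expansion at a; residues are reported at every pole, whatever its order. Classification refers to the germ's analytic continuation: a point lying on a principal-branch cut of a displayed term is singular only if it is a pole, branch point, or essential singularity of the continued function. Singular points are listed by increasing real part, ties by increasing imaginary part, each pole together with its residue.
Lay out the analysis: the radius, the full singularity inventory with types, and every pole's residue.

Radius of convergence at 0: 3/4.
At -7: a pole of order 2; residue 785/39.
At 3/4: a logarithmic branch point.

Denominator factor (ν + 7)^2: pole of order 2 at -7, modulus 7.
Branch term (11/13)*log(1 - ν/(3/4)): its argument vanishes at ν = 3/4, a logarithmic branch point, modulus 3/4.
The radius of convergence is the smallest modulus among the singular points: 3/4.
The branch term is analytic at -7 and contributes nothing to the residue; only the rational part matters.
At the order-2 pole -7 set g(ν) = (ν - (-7))^2*(rational part) = -4*ν**2/3 + 19*ν/13 + 20/7.
Order-2 pole: residue = g'(a); g'(-7) = 785/39, so the residue is 785/39.
List the singular points by increasing real part (a conjugate pair: the negative imaginary part first).


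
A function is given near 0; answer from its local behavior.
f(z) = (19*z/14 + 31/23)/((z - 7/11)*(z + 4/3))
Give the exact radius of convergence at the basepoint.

Denominator factor (z - 7/11): pole of order 1 at 7/11, modulus 7/11.
Denominator factor (z + 4/3): pole of order 1 at -4/3, modulus 4/3.
The radius of convergence is the smallest modulus among the singular points: 7/11.

The radius of convergence is 7/11.


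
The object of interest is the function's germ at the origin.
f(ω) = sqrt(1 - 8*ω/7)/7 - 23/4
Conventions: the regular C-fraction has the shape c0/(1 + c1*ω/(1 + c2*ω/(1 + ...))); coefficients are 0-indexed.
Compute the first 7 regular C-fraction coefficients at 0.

Taylor coefficients (expand at 0): a_0 = -157/28, a_1 = -4/49, a_2 = -8/343, a_3 = -32/2401, a_4 = -160/16807, a_5 = -128/16807, a_6 = -768/117649.
c0 = a_0 = -157/28. Peel one level at a time: if S = 1 + c*ω/S' with S'(0) = 1, then c is the ω-coefficient of S and S' = c*ω/(S - 1).
S_1 = c0/f = 1 + (-16/1099)*ω + (-4768/1207801)*ω^2 + ...; c1 = -16/1099.
S_2 = c1*ω/(S_1 - 1) = 1 + (-298/1099)*ω + (-4/49)*ω^2 + ...; c2 = -298/1099.
S_3 = c2*ω/(S_2 - 1) = 1 + (-314/1043)*ω + (-88548/1087849)*ω^2 + ...; c3 = -314/1043.
S_4 = c3*ω/(S_3 - 1) = 1 + (-282/1043)*ω + (-4/49)*ω^2 + ...; c4 = -282/1043.
S_5 = c4*ω/(S_4 - 1) = 1 + (-298/987)*ω + (-11324/139167)*ω^2 + ...; c5 = -298/987.
S_6 = c5*ω/(S_5 - 1) = 1 + (-38/141)*ω + ...; c6 = -38/141.

The regular C-fraction coefficients are [-157/28, -16/1099, -298/1099, -314/1043, -282/1043, -298/987, -38/141].


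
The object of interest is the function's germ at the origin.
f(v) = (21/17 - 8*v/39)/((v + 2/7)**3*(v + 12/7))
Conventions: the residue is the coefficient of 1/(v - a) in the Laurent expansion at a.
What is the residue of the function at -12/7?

At the order-1 pole -12/7 set g(v) = (v - (-12/7))*f(v) = (21/17 - 8*v/39)/(v + 2/7)**3.
Simple pole: residue = g(a) at a = -12/7, which is -24059/44200.

The residue is -24059/44200.


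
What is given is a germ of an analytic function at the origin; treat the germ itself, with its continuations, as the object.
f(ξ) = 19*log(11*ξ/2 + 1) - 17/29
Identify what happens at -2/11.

The term (19)*log(1 - ξ/(-2/11)) has argument 1 - -2/11/(-2/11) = 0 at -2/11: a logarithmic (infinitely-sheeted) branch point; the remaining terms are analytic or single-valued there.

The point is a logarithmic branch point.


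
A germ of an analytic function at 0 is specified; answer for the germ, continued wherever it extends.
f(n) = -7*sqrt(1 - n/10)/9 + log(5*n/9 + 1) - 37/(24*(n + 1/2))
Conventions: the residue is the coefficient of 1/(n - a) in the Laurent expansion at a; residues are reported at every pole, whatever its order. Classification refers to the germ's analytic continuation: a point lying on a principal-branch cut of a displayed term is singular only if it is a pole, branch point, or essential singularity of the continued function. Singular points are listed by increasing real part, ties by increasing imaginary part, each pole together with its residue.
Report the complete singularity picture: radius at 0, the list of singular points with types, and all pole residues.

Denominator factor (n + 1/2): pole of order 1 at -1/2, modulus 1/2.
Branch term (-7/9)*sqrt(1 - n/(10)): its argument vanishes at n = 10, a square-root branch point, modulus 10.
Branch term (1)*log(1 - n/(-9/5)): its argument vanishes at n = -9/5, a logarithmic branch point, modulus 9/5.
The radius of convergence is the smallest modulus among the singular points: 1/2.
The branch terms are analytic at -1/2 and contribute nothing to the residue; only the rational part matters.
At the order-1 pole -1/2 set g(n) = (n - (-1/2))*(rational part) = -37/24.
Simple pole: residue = g(a) at a = -1/2, which is -37/24.
List the singular points by increasing real part (a conjugate pair: the negative imaginary part first).

Radius of convergence at 0: 1/2.
At -9/5: a logarithmic branch point.
At -1/2: a pole of order 1; residue -37/24.
At 10: an algebraic (square-root) branch point.


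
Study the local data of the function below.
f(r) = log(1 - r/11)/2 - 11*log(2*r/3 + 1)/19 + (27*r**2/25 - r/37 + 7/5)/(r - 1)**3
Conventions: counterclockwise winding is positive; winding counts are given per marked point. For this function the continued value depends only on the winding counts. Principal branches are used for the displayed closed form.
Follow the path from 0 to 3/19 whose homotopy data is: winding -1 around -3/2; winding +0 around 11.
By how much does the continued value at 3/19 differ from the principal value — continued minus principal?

Continued minus principal equals (22/19)*pi*i.

The rational part is single-valued and drops out of the difference; each branch term changes only by its own monodromy.
(1/2)*log(1 - r/(11)): winding 0 around 11, so this term returns to its principal value, contribution 0.
(-11/19)*log(1 - r/(-3/2)): each positive loop around -3/2 adds 2*pi*i to the log, so winding -1 contributes (-11/19)*(-1)*2*pi*i = (22/19)*pi*i.
Summing the contributions at r = 3/19 gives (22/19)*pi*i.


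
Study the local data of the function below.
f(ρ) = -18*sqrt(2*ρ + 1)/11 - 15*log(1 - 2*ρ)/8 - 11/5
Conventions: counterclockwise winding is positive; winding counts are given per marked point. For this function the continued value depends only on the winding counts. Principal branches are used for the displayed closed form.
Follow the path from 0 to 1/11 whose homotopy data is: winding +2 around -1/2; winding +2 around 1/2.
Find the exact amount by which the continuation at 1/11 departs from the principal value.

Continued minus principal equals -(15/2)*pi*i.

The rational part is single-valued and drops out of the difference; each branch term changes only by its own monodromy.
(-18/11)*sqrt(1 - ρ/(-1/2)): winding +2 is even, the square root returns to the same sheet, contribution 0.
(-15/8)*log(1 - ρ/(1/2)): each positive loop around 1/2 adds 2*pi*i to the log, so winding +2 contributes (-15/8)*(2)*2*pi*i = -(15/2)*pi*i.
Summing the contributions at ρ = 1/11 gives -(15/2)*pi*i.


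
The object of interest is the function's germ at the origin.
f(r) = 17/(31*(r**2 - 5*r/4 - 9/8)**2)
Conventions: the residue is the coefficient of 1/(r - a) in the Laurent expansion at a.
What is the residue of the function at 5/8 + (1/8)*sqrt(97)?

The residue is -(2176/291679)*sqrt(97).

The factor r**2 - 5*r/4 - 9/8 splits as (r - a)(r - a') with a = 5/8 + (1/8)*sqrt(97), a' = 5/8 - (1/8)*sqrt(97). At the order-2 pole a set g(r) = (r - a)^2*f(r) = [17/31] / (r - a')^2.
Order-2 pole: residue = g'(a); g'(5/8 + (1/8)*sqrt(97)) = -(2176/291679)*sqrt(97), so the residue is -(2176/291679)*sqrt(97).


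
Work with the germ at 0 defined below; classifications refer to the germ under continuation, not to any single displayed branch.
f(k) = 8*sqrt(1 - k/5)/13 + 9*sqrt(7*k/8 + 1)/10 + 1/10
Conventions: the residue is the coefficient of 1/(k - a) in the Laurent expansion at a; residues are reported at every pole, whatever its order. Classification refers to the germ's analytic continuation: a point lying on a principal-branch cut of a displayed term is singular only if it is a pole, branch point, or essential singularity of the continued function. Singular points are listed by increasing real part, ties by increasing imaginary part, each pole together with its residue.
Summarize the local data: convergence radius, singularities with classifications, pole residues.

Branch term (9/10)*sqrt(1 - k/(-8/7)): its argument vanishes at k = -8/7, a square-root branch point, modulus 8/7.
Branch term (8/13)*sqrt(1 - k/(5)): its argument vanishes at k = 5, a square-root branch point, modulus 5.
The radius of convergence is the smallest modulus among the singular points: 8/7.
List the singular points by increasing real part (a conjugate pair: the negative imaginary part first).

Radius of convergence at 0: 8/7.
At -8/7: an algebraic (square-root) branch point.
At 5: an algebraic (square-root) branch point.


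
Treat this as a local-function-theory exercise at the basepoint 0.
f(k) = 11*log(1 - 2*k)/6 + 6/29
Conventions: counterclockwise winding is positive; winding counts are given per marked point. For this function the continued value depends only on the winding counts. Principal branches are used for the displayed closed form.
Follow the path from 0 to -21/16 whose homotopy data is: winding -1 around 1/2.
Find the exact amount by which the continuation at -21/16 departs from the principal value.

Continued minus principal equals -(11/3)*pi*i.

The rational part is single-valued and drops out of the difference; each branch term changes only by its own monodromy.
(11/6)*log(1 - k/(1/2)): each positive loop around 1/2 adds 2*pi*i to the log, so winding -1 contributes (11/6)*(-1)*2*pi*i = -(11/3)*pi*i.
Summing the contributions at k = -21/16 gives -(11/3)*pi*i.


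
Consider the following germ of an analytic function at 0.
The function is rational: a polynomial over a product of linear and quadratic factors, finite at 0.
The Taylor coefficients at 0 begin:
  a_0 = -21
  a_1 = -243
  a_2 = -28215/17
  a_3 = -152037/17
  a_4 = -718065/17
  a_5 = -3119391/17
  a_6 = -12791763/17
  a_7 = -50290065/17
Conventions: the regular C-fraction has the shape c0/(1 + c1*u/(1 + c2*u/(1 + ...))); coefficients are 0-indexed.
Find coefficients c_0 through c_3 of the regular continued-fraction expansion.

The regular C-fraction coefficients are [-21, -81/7, 5078/1071, -806687/388467].

Taylor coefficients (read off): a_0 = -21, a_1 = -243, a_2 = -28215/17, a_3 = -152037/17.
c0 = a_0 = -21. Peel one level at a time: if S = 1 + c*u/S' with S'(0) = 1, then c is the u-coefficient of S and S' = c*u/(S - 1).
S_1 = c0/f = 1 + (-81/7)*u + (45702/833)*u^2 + ...; c1 = -81/7.
S_2 = c1*u/(S_1 - 1) = 1 + (5078/1071)*u + (230482/23409)*u^2 + ...; c2 = 5078/1071.
S_3 = c2*u/(S_2 - 1) = 1 + (-806687/388467)*u + ...; c3 = -806687/388467.


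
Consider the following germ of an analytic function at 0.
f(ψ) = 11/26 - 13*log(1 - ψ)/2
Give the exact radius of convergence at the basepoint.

The radius of convergence is 1.

Branch term (-13/2)*log(1 - ψ/(1)): its argument vanishes at ψ = 1, a logarithmic branch point, modulus 1.
The radius of convergence is the smallest modulus among the singular points: 1.


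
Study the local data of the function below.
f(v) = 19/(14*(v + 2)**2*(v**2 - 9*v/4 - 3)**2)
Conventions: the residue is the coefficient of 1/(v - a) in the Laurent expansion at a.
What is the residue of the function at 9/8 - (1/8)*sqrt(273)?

The factor v**2 - 9*v/4 - 3 splits as (v - a)(v - a') with a = 9/8 - (1/8)*sqrt(273), a' = 9/8 + (1/8)*sqrt(273). At the order-2 pole a set g(v) = (v - a)^2*f(v) = [19/(14*(v + 2)**2)] / (v - a')^2.
Order-2 pole: residue = g'(a); g'(9/8 - (1/8)*sqrt(273)) = -475/9317 - (2034691/694386693)*sqrt(273), so the residue is -475/9317 - (2034691/694386693)*sqrt(273).

The residue is -475/9317 - (2034691/694386693)*sqrt(273).


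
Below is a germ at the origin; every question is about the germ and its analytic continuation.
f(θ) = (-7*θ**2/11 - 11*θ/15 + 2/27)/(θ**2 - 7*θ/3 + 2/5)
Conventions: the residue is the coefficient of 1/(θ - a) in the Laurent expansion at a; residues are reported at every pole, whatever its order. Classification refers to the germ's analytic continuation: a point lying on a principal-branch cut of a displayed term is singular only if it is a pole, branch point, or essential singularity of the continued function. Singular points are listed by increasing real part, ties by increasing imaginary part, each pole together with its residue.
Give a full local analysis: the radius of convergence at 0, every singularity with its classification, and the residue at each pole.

Radius of convergence at 0: 7/6 - (1/30)*sqrt(865).
At 7/6 - (1/30)*sqrt(865): a pole of order 1; residue -61/55 + (61/1557)*sqrt(865).
At 7/6 + (1/30)*sqrt(865): a pole of order 1; residue -61/55 - (61/1557)*sqrt(865).

Denominator factor (θ**2 - 7*θ/3 + 2/5): discriminant 173/45, real irrational roots 7/6 + (1/30)*sqrt(865) and 7/6 - (1/30)*sqrt(865); poles of order 1, moduli 7/6 + (1/30)*sqrt(865) and 7/6 - (1/30)*sqrt(865).
The radius of convergence is the smallest modulus among the singular points: 7/6 - (1/30)*sqrt(865).
The factor θ**2 - 7*θ/3 + 2/5 splits as (θ - a)(θ - a') with a = 7/6 - (1/30)*sqrt(865), a' = 7/6 + (1/30)*sqrt(865). At the order-1 pole a set g(θ) = (θ - a)*f(θ) = [-7*θ**2/11 - 11*θ/15 + 2/27] / (θ - a').
Simple pole: residue = g(a) at a = 7/6 - (1/30)*sqrt(865), which is -61/55 + (61/1557)*sqrt(865).
The factor θ**2 - 7*θ/3 + 2/5 splits as (θ - a)(θ - a') with a = 7/6 + (1/30)*sqrt(865), a' = 7/6 - (1/30)*sqrt(865). At the order-1 pole a set g(θ) = (θ - a)*f(θ) = [-7*θ**2/11 - 11*θ/15 + 2/27] / (θ - a').
Simple pole: residue = g(a) at a = 7/6 + (1/30)*sqrt(865), which is -61/55 - (61/1557)*sqrt(865).
List the singular points by increasing real part (a conjugate pair: the negative imaginary part first).


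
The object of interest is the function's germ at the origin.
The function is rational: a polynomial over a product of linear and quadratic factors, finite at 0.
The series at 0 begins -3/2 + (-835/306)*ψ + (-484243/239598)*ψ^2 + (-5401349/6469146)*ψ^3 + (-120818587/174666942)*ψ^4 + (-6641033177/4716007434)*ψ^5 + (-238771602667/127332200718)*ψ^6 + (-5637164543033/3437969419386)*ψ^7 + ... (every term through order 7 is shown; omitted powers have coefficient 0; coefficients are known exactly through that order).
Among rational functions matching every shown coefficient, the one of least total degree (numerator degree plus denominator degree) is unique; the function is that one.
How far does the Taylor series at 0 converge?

The radius of convergence is 1.

No rational of total degree below 5 reproduces all 8 coefficients; solving the [2/3] Pade equations on them gives f(ψ) = (-15*ψ**2/29 + 23*ψ/34 + 9/4)/((ψ - 1)*(ψ**2 - 7*ψ/9 + 3/2)), whose expansion matches every shown term.
Denominator factor (ψ - 1): pole of order 1 at 1, modulus 1.
Denominator factor (ψ**2 - 7*ψ/9 + 3/2): discriminant -437/81, complex-conjugate roots (7/18) + ((1/18)*sqrt(437))*i and (7/18) - ((1/18)*sqrt(437))*i; poles of order 1, moduli (1/2)*sqrt(6) and (1/2)*sqrt(6).
The radius of convergence is the smallest modulus among the singular points: 1.


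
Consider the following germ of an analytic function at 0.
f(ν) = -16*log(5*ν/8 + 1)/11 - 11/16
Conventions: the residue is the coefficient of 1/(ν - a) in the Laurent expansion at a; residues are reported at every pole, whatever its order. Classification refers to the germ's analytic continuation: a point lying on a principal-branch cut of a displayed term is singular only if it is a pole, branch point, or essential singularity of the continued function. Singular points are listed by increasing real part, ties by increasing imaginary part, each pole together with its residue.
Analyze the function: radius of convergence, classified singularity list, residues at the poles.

Branch term (-16/11)*log(1 - ν/(-8/5)): its argument vanishes at ν = -8/5, a logarithmic branch point, modulus 8/5.
The radius of convergence is the smallest modulus among the singular points: 8/5.

Radius of convergence at 0: 8/5.
At -8/5: a logarithmic branch point.


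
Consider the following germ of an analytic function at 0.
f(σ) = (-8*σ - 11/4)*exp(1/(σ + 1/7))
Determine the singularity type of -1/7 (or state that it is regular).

The exponent 1/(σ - (-1/7)) has a pole at -1/7, so exp(1/(σ - (-1/7))) takes every nonzero value near it: an essential singularity (not a pole of any order).

The point is an essential singularity.


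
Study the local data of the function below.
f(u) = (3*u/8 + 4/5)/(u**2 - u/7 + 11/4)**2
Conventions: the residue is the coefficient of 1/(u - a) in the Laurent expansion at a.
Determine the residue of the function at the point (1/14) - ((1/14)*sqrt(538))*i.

The residue is ((22687/11577760)*sqrt(538))*i.

The factor u**2 - u/7 + 11/4 splits as (u - a)(u - a') with a = (1/14) - ((1/14)*sqrt(538))*i, a' = (1/14) + ((1/14)*sqrt(538))*i. At the order-2 pole a set g(u) = (u - a)^2*f(u) = [3*u/8 + 4/5] / (u - a')^2.
Order-2 pole: residue = g'(a); g'((1/14) - ((1/14)*sqrt(538))*i) = ((22687/11577760)*sqrt(538))*i, so the residue is ((22687/11577760)*sqrt(538))*i.


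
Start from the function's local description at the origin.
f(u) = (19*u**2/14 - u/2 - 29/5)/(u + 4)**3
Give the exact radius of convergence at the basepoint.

Denominator factor (u + 4)^3: pole of order 3 at -4, modulus 4.
The radius of convergence is the smallest modulus among the singular points: 4.

The radius of convergence is 4.


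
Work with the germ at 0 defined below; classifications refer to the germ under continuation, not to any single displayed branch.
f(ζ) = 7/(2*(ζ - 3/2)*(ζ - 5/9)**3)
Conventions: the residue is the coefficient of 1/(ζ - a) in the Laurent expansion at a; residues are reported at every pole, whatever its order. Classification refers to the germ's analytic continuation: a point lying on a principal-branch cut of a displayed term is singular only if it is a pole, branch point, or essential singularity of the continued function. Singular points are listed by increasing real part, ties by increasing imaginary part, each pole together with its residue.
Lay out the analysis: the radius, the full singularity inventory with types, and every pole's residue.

Radius of convergence at 0: 5/9.
At 5/9: a pole of order 3; residue -20412/4913.
At 3/2: a pole of order 1; residue 20412/4913.

Denominator factor (ζ - 3/2): pole of order 1 at 3/2, modulus 3/2.
Denominator factor (ζ - 5/9)^3: pole of order 3 at 5/9, modulus 5/9.
The radius of convergence is the smallest modulus among the singular points: 5/9.
At the order-3 pole 5/9 set g(ζ) = (ζ - (5/9))^3*f(ζ) = 7/(2*(ζ - 3/2)).
Order-3 pole: residue = g''(a)/2; g''(5/9) = -40824/4913, so the residue is -20412/4913.
At the order-1 pole 3/2 set g(ζ) = (ζ - (3/2))*f(ζ) = 7/(2*(ζ - 5/9)**3).
Simple pole: residue = g(a) at a = 3/2, which is 20412/4913.
List the singular points by increasing real part (a conjugate pair: the negative imaginary part first).


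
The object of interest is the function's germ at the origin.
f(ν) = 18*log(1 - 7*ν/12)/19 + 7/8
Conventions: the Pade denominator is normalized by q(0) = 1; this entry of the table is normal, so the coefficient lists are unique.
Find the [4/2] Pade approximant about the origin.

Taylor coefficients needed (expand at 0): a_0 = 7/8, a_1 = -21/38, a_2 = -49/304, a_3 = -343/5472, a_4 = -2401/87552, a_5 = -16807/1313280, a_6 = -117649/18911232.
Write the denominator as Q(ν) = 1 + q1*ν + q2*ν^2. Requiring Q*f - P = O(ν^7) with deg P <= 4 kills the coefficients of ν^5..ν^6 in Q*f:
  ν^5: a_5 + q1*a_4 + q2*a_3 = 0, i.e. -16807/1313280 + (-2401/87552)*q1 + (-343/5472)*q2 = 0.
  ν^6: a_6 + q1*a_5 + q2*a_4 = 0, i.e. -117649/18911232 + (-16807/1313280)*q1 + (-2401/87552)*q2 = 0.
Solving this linear system: q1 = -7/9, q2 = 49/360.
The numerator is Q*f truncated at degree 4: P0 = a_0 = 7/8; P1 = a_1 + q1*a_0 = -1687/1368; P2 = a_2 + q1*a_1 + q2*a_0 = 21217/54720; P3 = a_3 + q1*a_2 + q2*a_1 = -343/27360; P4 = a_4 + q1*a_3 + q2*a_2 = -2401/3939840.

The Pade approximant has numerator coefficients [7/8, -1687/1368, 21217/54720, -343/27360, -2401/3939840]; denominator coefficients [1, -7/9, 49/360].


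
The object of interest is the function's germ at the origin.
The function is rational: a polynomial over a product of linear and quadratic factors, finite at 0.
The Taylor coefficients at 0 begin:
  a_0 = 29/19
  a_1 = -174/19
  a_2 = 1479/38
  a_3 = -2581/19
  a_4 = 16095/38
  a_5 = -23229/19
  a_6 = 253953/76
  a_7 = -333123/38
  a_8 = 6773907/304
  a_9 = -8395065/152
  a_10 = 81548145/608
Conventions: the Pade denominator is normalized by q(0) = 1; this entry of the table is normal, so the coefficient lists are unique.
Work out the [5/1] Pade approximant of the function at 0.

Taylor coefficients needed (read off): a_0 = 29/19, a_1 = -174/19, a_2 = 1479/38, a_3 = -2581/19, a_4 = 16095/38, a_5 = -23229/19, a_6 = 253953/76.
Write the denominator as Q(δ) = 1 + q1*δ. Requiring Q*f - P = O(δ^7) with deg P <= 5 kills the coefficients of δ^6..δ^6 in Q*f:
  δ^6: a_6 + q1*a_5 = 0, i.e. 253953/76 + (-23229/19)*q1 = 0.
Solving this linear system: q1 = 973/356.
The numerator is Q*f truncated at degree 5: P0 = a_0 = 29/19; P1 = a_1 + q1*a_0 = -33727/6764; P2 = a_2 + q1*a_1 = 23490/1691; P3 = a_3 + q1*a_2 = -398605/13528; P4 = a_4 + q1*a_3 = 3973/76; P5 = a_5 + q1*a_4 = -878613/13528.

The Pade approximant has numerator coefficients [29/19, -33727/6764, 23490/1691, -398605/13528, 3973/76, -878613/13528]; denominator coefficients [1, 973/356].


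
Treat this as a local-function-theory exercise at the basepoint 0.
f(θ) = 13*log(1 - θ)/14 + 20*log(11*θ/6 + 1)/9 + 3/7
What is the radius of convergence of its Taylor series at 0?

The radius of convergence is 6/11.

Branch term (20/9)*log(1 - θ/(-6/11)): its argument vanishes at θ = -6/11, a logarithmic branch point, modulus 6/11.
Branch term (13/14)*log(1 - θ/(1)): its argument vanishes at θ = 1, a logarithmic branch point, modulus 1.
The radius of convergence is the smallest modulus among the singular points: 6/11.


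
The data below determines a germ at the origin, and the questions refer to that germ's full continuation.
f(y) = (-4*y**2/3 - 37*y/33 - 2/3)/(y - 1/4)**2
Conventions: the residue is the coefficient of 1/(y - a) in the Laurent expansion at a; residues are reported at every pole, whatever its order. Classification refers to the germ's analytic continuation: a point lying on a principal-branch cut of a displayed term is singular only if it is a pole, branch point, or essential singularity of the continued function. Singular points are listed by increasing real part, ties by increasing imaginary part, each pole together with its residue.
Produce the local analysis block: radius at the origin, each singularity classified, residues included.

Radius of convergence at 0: 1/4.
At 1/4: a pole of order 2; residue -59/33.

Denominator factor (y - 1/4)^2: pole of order 2 at 1/4, modulus 1/4.
The radius of convergence is the smallest modulus among the singular points: 1/4.
At the order-2 pole 1/4 set g(y) = (y - (1/4))^2*f(y) = -4*y**2/3 - 37*y/33 - 2/3.
Order-2 pole: residue = g'(a); g'(1/4) = -59/33, so the residue is -59/33.


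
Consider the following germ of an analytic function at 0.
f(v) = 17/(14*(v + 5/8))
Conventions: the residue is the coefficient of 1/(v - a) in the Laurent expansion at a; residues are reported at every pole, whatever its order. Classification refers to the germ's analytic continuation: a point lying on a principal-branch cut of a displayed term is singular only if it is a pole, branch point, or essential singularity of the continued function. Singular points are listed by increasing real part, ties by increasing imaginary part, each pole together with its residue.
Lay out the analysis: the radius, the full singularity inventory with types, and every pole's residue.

Radius of convergence at 0: 5/8.
At -5/8: a pole of order 1; residue 17/14.

Denominator factor (v + 5/8): pole of order 1 at -5/8, modulus 5/8.
The radius of convergence is the smallest modulus among the singular points: 5/8.
At the order-1 pole -5/8 set g(v) = (v - (-5/8))*f(v) = 17/14.
Simple pole: residue = g(a) at a = -5/8, which is 17/14.


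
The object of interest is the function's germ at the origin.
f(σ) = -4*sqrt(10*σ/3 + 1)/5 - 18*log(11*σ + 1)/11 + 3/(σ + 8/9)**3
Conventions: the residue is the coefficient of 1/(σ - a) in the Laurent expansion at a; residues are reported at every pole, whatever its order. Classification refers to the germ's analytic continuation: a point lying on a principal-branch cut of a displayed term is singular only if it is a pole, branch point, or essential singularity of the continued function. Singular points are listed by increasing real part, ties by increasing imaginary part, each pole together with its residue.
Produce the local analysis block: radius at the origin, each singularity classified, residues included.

Radius of convergence at 0: 1/11.
At -8/9: a pole of order 3; residue 0.
At -3/10: an algebraic (square-root) branch point.
At -1/11: a logarithmic branch point.

Denominator factor (σ + 8/9)^3: pole of order 3 at -8/9, modulus 8/9.
Branch term (-4/5)*sqrt(1 - σ/(-3/10)): its argument vanishes at σ = -3/10, a square-root branch point, modulus 3/10.
Branch term (-18/11)*log(1 - σ/(-1/11)): its argument vanishes at σ = -1/11, a logarithmic branch point, modulus 1/11.
The radius of convergence is the smallest modulus among the singular points: 1/11.
The branch terms are analytic at -8/9 and contribute nothing to the residue; only the rational part matters.
At the order-3 pole -8/9 set g(σ) = (σ - (-8/9))^3*(rational part) = 3.
Order-3 pole: residue = g''(a)/2; g''(-8/9) = 0, so the residue is 0.
List the singular points by increasing real part (a conjugate pair: the negative imaginary part first).


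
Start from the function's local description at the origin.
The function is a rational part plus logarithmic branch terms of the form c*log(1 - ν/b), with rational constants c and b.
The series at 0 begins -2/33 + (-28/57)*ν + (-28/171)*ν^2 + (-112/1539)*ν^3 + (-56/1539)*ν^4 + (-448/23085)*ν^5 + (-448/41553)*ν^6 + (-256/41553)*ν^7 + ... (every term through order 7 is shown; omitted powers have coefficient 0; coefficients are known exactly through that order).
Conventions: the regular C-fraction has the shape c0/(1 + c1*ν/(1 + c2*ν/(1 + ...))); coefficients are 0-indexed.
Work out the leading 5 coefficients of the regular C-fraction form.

The regular C-fraction coefficients are [-2/33, -154/19, 443/57, 19/3987, -1348/3987].

Taylor coefficients (read off): a_0 = -2/33, a_1 = -28/57, a_2 = -28/171, a_3 = -112/1539, a_4 = -56/1539.
c0 = a_0 = -2/33. Peel one level at a time: if S = 1 + c*ν/S' with S'(0) = 1, then c is the ν-coefficient of S and S' = c*ν/(S - 1).
S_1 = c0/f = 1 + (-154/19)*ν + (68222/1083)*ν^2 + ...; c1 = -154/19.
S_2 = c1*ν/(S_1 - 1) = 1 + (443/57)*ν + (-1/27)*ν^2 + ...; c2 = 443/57.
S_3 = c2*ν/(S_2 - 1) = 1 + (19/3987)*ν + (25612/15896169)*ν^2 + ...; c3 = 19/3987.
S_4 = c3*ν/(S_3 - 1) = 1 + (-1348/3987)*ν + ...; c4 = -1348/3987.


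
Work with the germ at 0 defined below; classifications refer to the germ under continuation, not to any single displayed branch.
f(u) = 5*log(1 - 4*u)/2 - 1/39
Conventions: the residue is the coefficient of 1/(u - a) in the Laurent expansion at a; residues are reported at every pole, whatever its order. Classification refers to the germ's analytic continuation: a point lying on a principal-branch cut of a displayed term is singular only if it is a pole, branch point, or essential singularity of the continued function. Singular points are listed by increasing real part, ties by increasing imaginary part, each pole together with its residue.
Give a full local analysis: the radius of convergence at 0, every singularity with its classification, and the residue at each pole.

Radius of convergence at 0: 1/4.
At 1/4: a logarithmic branch point.

Branch term (5/2)*log(1 - u/(1/4)): its argument vanishes at u = 1/4, a logarithmic branch point, modulus 1/4.
The radius of convergence is the smallest modulus among the singular points: 1/4.


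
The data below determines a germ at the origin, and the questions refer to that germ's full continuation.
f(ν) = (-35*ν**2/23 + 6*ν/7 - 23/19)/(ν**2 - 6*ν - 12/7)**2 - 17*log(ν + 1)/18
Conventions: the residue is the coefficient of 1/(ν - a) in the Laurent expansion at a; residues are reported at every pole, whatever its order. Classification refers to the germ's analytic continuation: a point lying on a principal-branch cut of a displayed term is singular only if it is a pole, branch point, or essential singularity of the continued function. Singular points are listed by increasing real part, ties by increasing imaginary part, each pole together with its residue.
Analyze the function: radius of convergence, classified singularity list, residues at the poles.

Radius of convergence at 0: -3 + (5/7)*sqrt(21).
At -1: a logarithmic branch point.
At 3 - (5/7)*sqrt(21): a pole of order 2; residue (12143/1966500)*sqrt(21).
At 3 + (5/7)*sqrt(21): a pole of order 2; residue -(12143/1966500)*sqrt(21).


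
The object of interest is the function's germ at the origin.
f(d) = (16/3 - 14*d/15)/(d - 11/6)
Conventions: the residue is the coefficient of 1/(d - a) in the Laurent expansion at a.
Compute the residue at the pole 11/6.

The residue is 163/45.

At the order-1 pole 11/6 set g(d) = (d - (11/6))*f(d) = 16/3 - 14*d/15.
Simple pole: residue = g(a) at a = 11/6, which is 163/45.


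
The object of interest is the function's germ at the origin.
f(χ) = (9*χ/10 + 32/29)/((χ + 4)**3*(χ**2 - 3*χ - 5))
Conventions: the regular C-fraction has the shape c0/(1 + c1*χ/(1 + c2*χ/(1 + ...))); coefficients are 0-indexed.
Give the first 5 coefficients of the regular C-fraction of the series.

The regular C-fraction coefficients are [-1/290, 171/320, -169/54720, 406700/28899, -994037193/68732300].

Taylor coefficients (expand at 0): a_0 = -1/290, a_1 = 171/92800, a_2 = -1817/1856000, a_3 = 8167/18560000, a_4 = -82559/371200000.
c0 = a_0 = -1/290. Peel one level at a time: if S = 1 + c*χ/S' with S'(0) = 1, then c is the χ-coefficient of S and S' = c*χ/(S - 1).
S_1 = c0/f = 1 + (171/320)*χ + (169/102400)*χ^2 + ...; c1 = 171/320.
S_2 = c1*χ/(S_1 - 1) = 1 + (-169/54720)*χ + (20335/467856)*χ^2 + ...; c2 = -169/54720.
S_3 = c2*χ/(S_2 - 1) = 1 + (406700/28899)*χ + (5813083/28561)*χ^2 + ...; c3 = 406700/28899.
S_4 = c3*χ/(S_3 - 1) = 1 + (-994037193/68732300)*χ + ...; c4 = -994037193/68732300.


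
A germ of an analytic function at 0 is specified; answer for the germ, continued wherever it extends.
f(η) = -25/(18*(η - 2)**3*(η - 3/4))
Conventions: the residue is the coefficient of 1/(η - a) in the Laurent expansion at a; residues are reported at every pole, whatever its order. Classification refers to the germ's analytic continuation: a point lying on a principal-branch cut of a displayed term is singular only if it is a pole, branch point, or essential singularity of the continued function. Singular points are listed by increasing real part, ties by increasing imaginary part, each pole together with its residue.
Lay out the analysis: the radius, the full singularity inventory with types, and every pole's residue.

Denominator factor (η - 2)^3: pole of order 3 at 2, modulus 2.
Denominator factor (η - 3/4): pole of order 1 at 3/4, modulus 3/4.
The radius of convergence is the smallest modulus among the singular points: 3/4.
At the order-1 pole 3/4 set g(η) = (η - (3/4))*f(η) = -25/(18*(η - 2)**3).
Simple pole: residue = g(a) at a = 3/4, which is 32/45.
At the order-3 pole 2 set g(η) = (η - (2))^3*f(η) = -25/(18*(η - 3/4)).
Order-3 pole: residue = g''(a)/2; g''(2) = -64/45, so the residue is -32/45.
List the singular points by increasing real part (a conjugate pair: the negative imaginary part first).

Radius of convergence at 0: 3/4.
At 3/4: a pole of order 1; residue 32/45.
At 2: a pole of order 3; residue -32/45.
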